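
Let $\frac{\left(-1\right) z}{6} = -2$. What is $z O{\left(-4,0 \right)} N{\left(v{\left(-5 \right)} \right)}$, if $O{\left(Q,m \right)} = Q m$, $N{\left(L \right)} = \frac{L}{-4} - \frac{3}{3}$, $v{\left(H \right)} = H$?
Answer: $0$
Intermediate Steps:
$N{\left(L \right)} = -1 - \frac{L}{4}$ ($N{\left(L \right)} = L \left(- \frac{1}{4}\right) - 1 = - \frac{L}{4} - 1 = -1 - \frac{L}{4}$)
$z = 12$ ($z = \left(-6\right) \left(-2\right) = 12$)
$z O{\left(-4,0 \right)} N{\left(v{\left(-5 \right)} \right)} = 12 \left(\left(-4\right) 0\right) \left(-1 - - \frac{5}{4}\right) = 12 \cdot 0 \left(-1 + \frac{5}{4}\right) = 0 \cdot \frac{1}{4} = 0$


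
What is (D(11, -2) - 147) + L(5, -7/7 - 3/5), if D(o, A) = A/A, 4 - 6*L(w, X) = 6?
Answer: -439/3 ≈ -146.33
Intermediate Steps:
L(w, X) = -1/3 (L(w, X) = 2/3 - 1/6*6 = 2/3 - 1 = -1/3)
D(o, A) = 1
(D(11, -2) - 147) + L(5, -7/7 - 3/5) = (1 - 147) - 1/3 = -146 - 1/3 = -439/3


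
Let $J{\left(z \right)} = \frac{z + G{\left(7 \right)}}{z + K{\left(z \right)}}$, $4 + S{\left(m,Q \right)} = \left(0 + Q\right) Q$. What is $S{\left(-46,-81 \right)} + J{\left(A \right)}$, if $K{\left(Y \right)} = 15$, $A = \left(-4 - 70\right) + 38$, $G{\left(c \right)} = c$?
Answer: $\frac{137726}{21} \approx 6558.4$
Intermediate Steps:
$S{\left(m,Q \right)} = -4 + Q^{2}$ ($S{\left(m,Q \right)} = -4 + \left(0 + Q\right) Q = -4 + Q Q = -4 + Q^{2}$)
$A = -36$ ($A = -74 + 38 = -36$)
$J{\left(z \right)} = \frac{7 + z}{15 + z}$ ($J{\left(z \right)} = \frac{z + 7}{z + 15} = \frac{7 + z}{15 + z}$)
$S{\left(-46,-81 \right)} + J{\left(A \right)} = \left(-4 + \left(-81\right)^{2}\right) + \frac{7 - 36}{15 - 36} = \left(-4 + 6561\right) + \frac{1}{-21} \left(-29\right) = 6557 - - \frac{29}{21} = 6557 + \frac{29}{21} = \frac{137726}{21}$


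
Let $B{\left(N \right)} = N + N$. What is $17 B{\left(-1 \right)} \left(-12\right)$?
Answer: $408$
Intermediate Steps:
$B{\left(N \right)} = 2 N$
$17 B{\left(-1 \right)} \left(-12\right) = 17 \cdot 2 \left(-1\right) \left(-12\right) = 17 \left(-2\right) \left(-12\right) = \left(-34\right) \left(-12\right) = 408$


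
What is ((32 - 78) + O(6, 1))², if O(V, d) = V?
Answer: 1600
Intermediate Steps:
((32 - 78) + O(6, 1))² = ((32 - 78) + 6)² = (-46 + 6)² = (-40)² = 1600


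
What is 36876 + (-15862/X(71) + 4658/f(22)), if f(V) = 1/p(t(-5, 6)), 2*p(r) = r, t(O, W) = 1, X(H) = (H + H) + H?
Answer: 8334803/213 ≈ 39131.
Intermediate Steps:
X(H) = 3*H (X(H) = 2*H + H = 3*H)
p(r) = r/2
f(V) = 2 (f(V) = 1/((½)*1) = 1/(½) = 2)
36876 + (-15862/X(71) + 4658/f(22)) = 36876 + (-15862/(3*71) + 4658/2) = 36876 + (-15862/213 + 4658*(½)) = 36876 + (-15862*1/213 + 2329) = 36876 + (-15862/213 + 2329) = 36876 + 480215/213 = 8334803/213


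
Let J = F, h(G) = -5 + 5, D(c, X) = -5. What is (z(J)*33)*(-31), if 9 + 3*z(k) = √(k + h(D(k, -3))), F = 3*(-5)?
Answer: 3069 - 341*I*√15 ≈ 3069.0 - 1320.7*I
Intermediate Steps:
F = -15
h(G) = 0
J = -15
z(k) = -3 + √k/3 (z(k) = -3 + √(k + 0)/3 = -3 + √k/3)
(z(J)*33)*(-31) = ((-3 + √(-15)/3)*33)*(-31) = ((-3 + (I*√15)/3)*33)*(-31) = ((-3 + I*√15/3)*33)*(-31) = (-99 + 11*I*√15)*(-31) = 3069 - 341*I*√15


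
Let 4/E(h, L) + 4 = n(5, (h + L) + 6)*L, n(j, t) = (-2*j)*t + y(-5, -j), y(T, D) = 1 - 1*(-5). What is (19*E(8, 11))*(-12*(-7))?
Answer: -19/8 ≈ -2.3750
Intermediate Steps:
y(T, D) = 6 (y(T, D) = 1 + 5 = 6)
n(j, t) = 6 - 2*j*t (n(j, t) = (-2*j)*t + 6 = -2*j*t + 6 = 6 - 2*j*t)
E(h, L) = 4/(-4 + L*(-54 - 10*L - 10*h)) (E(h, L) = 4/(-4 + (6 - 2*5*((h + L) + 6))*L) = 4/(-4 + (6 - 2*5*((L + h) + 6))*L) = 4/(-4 + (6 - 2*5*(6 + L + h))*L) = 4/(-4 + (6 + (-60 - 10*L - 10*h))*L) = 4/(-4 + (-54 - 10*L - 10*h)*L) = 4/(-4 + L*(-54 - 10*L - 10*h)))
(19*E(8, 11))*(-12*(-7)) = (19*(-2/(2 + 11*(27 + 5*11 + 5*8))))*(-12*(-7)) = (19*(-2/(2 + 11*(27 + 55 + 40))))*84 = (19*(-2/(2 + 11*122)))*84 = (19*(-2/(2 + 1342)))*84 = (19*(-2/1344))*84 = (19*(-2*1/1344))*84 = (19*(-1/672))*84 = -19/672*84 = -19/8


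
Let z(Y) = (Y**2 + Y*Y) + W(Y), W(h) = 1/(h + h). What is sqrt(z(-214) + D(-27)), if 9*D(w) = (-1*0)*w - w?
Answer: 3*sqrt(466076057)/214 ≈ 302.65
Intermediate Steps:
W(h) = 1/(2*h)
z(Y) = 1/(2*Y) + 2*Y**2 (z(Y) = (Y**2 + Y*Y) + 1/(2*Y) = (Y**2 + Y**2) + 1/(2*Y) = 2*Y**2 + 1/(2*Y) = 1/(2*Y) + 2*Y**2)
D(w) = -w/9 (D(w) = ((-1*0)*w - w)/9 = (0*w - w)/9 = (0 - w)/9 = (-w)/9 = -w/9)
sqrt(z(-214) + D(-27)) = sqrt((1/2)*(1 + 4*(-214)**3)/(-214) - 1/9*(-27)) = sqrt((1/2)*(-1/214)*(1 + 4*(-9800344)) + 3) = sqrt((1/2)*(-1/214)*(1 - 39201376) + 3) = sqrt((1/2)*(-1/214)*(-39201375) + 3) = sqrt(39201375/428 + 3) = sqrt(39202659/428) = 3*sqrt(466076057)/214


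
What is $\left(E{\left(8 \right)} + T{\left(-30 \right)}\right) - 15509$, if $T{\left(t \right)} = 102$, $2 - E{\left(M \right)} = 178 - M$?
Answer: $-15575$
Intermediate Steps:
$E{\left(M \right)} = -176 + M$ ($E{\left(M \right)} = 2 - \left(178 - M\right) = 2 + \left(-178 + M\right) = -176 + M$)
$\left(E{\left(8 \right)} + T{\left(-30 \right)}\right) - 15509 = \left(\left(-176 + 8\right) + 102\right) - 15509 = \left(-168 + 102\right) - 15509 = -66 - 15509 = -15575$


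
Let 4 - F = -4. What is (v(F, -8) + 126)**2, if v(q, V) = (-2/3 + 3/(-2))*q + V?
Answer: 91204/9 ≈ 10134.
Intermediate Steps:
F = 8 (F = 4 - 1*(-4) = 4 + 4 = 8)
v(q, V) = V - 13*q/6 (v(q, V) = (-2*1/3 + 3*(-1/2))*q + V = (-2/3 - 3/2)*q + V = -13*q/6 + V = V - 13*q/6)
(v(F, -8) + 126)**2 = ((-8 - 13/6*8) + 126)**2 = ((-8 - 52/3) + 126)**2 = (-76/3 + 126)**2 = (302/3)**2 = 91204/9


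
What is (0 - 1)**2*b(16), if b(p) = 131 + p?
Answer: 147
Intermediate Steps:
(0 - 1)**2*b(16) = (0 - 1)**2*(131 + 16) = (-1)**2*147 = 1*147 = 147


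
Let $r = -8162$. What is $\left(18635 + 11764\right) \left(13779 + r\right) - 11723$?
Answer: $170739460$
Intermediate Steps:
$\left(18635 + 11764\right) \left(13779 + r\right) - 11723 = \left(18635 + 11764\right) \left(13779 - 8162\right) - 11723 = 30399 \cdot 5617 - 11723 = 170751183 - 11723 = 170739460$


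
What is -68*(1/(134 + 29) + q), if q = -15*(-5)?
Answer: -831368/163 ≈ -5100.4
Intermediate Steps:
q = 75
-68*(1/(134 + 29) + q) = -68*(1/(134 + 29) + 75) = -68*(1/163 + 75) = -68*12226/163 = -831368/163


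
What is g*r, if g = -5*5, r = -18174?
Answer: 454350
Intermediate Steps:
g = -25
g*r = -25*(-18174) = 454350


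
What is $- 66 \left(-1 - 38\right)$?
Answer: $2574$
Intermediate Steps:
$- 66 \left(-1 - 38\right) = \left(-66\right) \left(-39\right) = 2574$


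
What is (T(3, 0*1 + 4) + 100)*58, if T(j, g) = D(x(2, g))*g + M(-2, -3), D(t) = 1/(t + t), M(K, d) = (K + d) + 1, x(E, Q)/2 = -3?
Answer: 16646/3 ≈ 5548.7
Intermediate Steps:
x(E, Q) = -6 (x(E, Q) = 2*(-3) = -6)
M(K, d) = 1 + K + d
D(t) = 1/(2*t)
T(j, g) = -4 - g/12 (T(j, g) = ((1/2)/(-6))*g + (1 - 2 - 3) = ((1/2)*(-1/6))*g - 4 = -g/12 - 4 = -4 - g/12)
(T(3, 0*1 + 4) + 100)*58 = ((-4 - (0*1 + 4)/12) + 100)*58 = ((-4 - (0 + 4)/12) + 100)*58 = ((-4 - 1/12*4) + 100)*58 = ((-4 - 1/3) + 100)*58 = (-13/3 + 100)*58 = (287/3)*58 = 16646/3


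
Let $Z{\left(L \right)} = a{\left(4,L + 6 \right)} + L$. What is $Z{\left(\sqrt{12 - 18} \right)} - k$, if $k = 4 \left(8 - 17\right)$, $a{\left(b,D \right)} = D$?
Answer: $42 + 2 i \sqrt{6} \approx 42.0 + 4.899 i$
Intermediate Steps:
$k = -36$ ($k = 4 \left(-9\right) = -36$)
$Z{\left(L \right)} = 6 + 2 L$ ($Z{\left(L \right)} = \left(L + 6\right) + L = \left(6 + L\right) + L = 6 + 2 L$)
$Z{\left(\sqrt{12 - 18} \right)} - k = \left(6 + 2 \sqrt{12 - 18}\right) - -36 = \left(6 + 2 \sqrt{-6}\right) + 36 = \left(6 + 2 i \sqrt{6}\right) + 36 = 42 + 2 i \sqrt{6}$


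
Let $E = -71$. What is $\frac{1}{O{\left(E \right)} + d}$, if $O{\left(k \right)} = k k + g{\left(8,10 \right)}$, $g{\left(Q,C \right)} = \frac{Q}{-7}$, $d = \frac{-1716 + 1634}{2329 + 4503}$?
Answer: $\frac{3416}{17216111} \approx 0.00019842$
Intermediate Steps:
$d = - \frac{41}{3416}$ ($d = - \frac{82}{6832} = \left(-82\right) \frac{1}{6832} = - \frac{41}{3416} \approx -0.012002$)
$g{\left(Q,C \right)} = - \frac{Q}{7}$ ($g{\left(Q,C \right)} = Q \left(- \frac{1}{7}\right) = - \frac{Q}{7}$)
$O{\left(k \right)} = - \frac{8}{7} + k^{2}$ ($O{\left(k \right)} = k k - \frac{8}{7} = k^{2} - \frac{8}{7} = - \frac{8}{7} + k^{2}$)
$\frac{1}{O{\left(E \right)} + d} = \frac{1}{\left(- \frac{8}{7} + \left(-71\right)^{2}\right) - \frac{41}{3416}} = \frac{1}{\left(- \frac{8}{7} + 5041\right) - \frac{41}{3416}} = \frac{1}{\frac{35279}{7} - \frac{41}{3416}} = \frac{1}{\frac{17216111}{3416}} = \frac{3416}{17216111}$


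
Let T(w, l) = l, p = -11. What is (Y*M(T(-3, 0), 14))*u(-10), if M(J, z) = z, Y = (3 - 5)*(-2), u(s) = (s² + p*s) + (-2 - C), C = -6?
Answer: 11984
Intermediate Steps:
u(s) = 4 + s² - 11*s (u(s) = (s² - 11*s) + (-2 - 1*(-6)) = (s² - 11*s) + (-2 + 6) = (s² - 11*s) + 4 = 4 + s² - 11*s)
Y = 4 (Y = -2*(-2) = 4)
(Y*M(T(-3, 0), 14))*u(-10) = (4*14)*(4 + (-10)² - 11*(-10)) = 56*(4 + 100 + 110) = 56*214 = 11984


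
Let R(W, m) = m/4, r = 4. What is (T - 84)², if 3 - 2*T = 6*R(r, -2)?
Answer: 6561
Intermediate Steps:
R(W, m) = m/4 (R(W, m) = m*(¼) = m/4)
T = 3 (T = 3/2 - 3*(¼)*(-2) = 3/2 - 3*(-1)/2 = 3/2 - ½*(-3) = 3/2 + 3/2 = 3)
(T - 84)² = (3 - 84)² = (-81)² = 6561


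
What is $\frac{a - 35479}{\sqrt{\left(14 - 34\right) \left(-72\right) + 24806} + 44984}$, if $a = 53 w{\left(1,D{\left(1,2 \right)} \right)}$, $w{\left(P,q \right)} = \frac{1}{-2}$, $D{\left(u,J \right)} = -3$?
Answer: $- \frac{798589706}{1011767005} + \frac{71011 \sqrt{26246}}{4047068020} \approx -0.78646$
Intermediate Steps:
$w{\left(P,q \right)} = - \frac{1}{2}$
$a = - \frac{53}{2}$ ($a = 53 \left(- \frac{1}{2}\right) = - \frac{53}{2} \approx -26.5$)
$\frac{a - 35479}{\sqrt{\left(14 - 34\right) \left(-72\right) + 24806} + 44984} = \frac{- \frac{53}{2} - 35479}{\sqrt{\left(14 - 34\right) \left(-72\right) + 24806} + 44984} = - \frac{71011}{2 \left(\sqrt{\left(-20\right) \left(-72\right) + 24806} + 44984\right)} = - \frac{71011}{2 \left(\sqrt{1440 + 24806} + 44984\right)} = - \frac{71011}{2 \left(\sqrt{26246} + 44984\right)} = - \frac{71011}{2 \left(44984 + \sqrt{26246}\right)}$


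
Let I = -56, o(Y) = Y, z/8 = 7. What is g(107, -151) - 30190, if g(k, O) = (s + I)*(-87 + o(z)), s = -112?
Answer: -24982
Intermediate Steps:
z = 56 (z = 8*7 = 56)
g(k, O) = 5208 (g(k, O) = (-112 - 56)*(-87 + 56) = -168*(-31) = 5208)
g(107, -151) - 30190 = 5208 - 30190 = -24982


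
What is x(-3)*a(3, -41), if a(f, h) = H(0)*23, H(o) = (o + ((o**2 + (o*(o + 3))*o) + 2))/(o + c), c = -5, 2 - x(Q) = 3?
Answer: 46/5 ≈ 9.2000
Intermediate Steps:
x(Q) = -1 (x(Q) = 2 - 1*3 = 2 - 3 = -1)
H(o) = (2 + o + o**2 + o**2*(3 + o))/(-5 + o) (H(o) = (o + ((o**2 + (o*(o + 3))*o) + 2))/(o - 5) = (o + ((o**2 + (o*(3 + o))*o) + 2))/(-5 + o) = (o + ((o**2 + o**2*(3 + o)) + 2))/(-5 + o) = (o + (2 + o**2 + o**2*(3 + o)))/(-5 + o) = (2 + o + o**2 + o**2*(3 + o))/(-5 + o))
a(f, h) = -46/5 (a(f, h) = ((2 + 0 + 0**3 + 4*0**2)/(-5 + 0))*23 = ((2 + 0 + 0 + 4*0)/(-5))*23 = -(2 + 0 + 0 + 0)/5*23 = -1/5*2*23 = -2/5*23 = -46/5)
x(-3)*a(3, -41) = -1*(-46/5) = 46/5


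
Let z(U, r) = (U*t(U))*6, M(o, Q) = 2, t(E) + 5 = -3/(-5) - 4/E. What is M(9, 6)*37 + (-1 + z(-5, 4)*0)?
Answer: 73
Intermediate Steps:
t(E) = -22/5 - 4/E (t(E) = -5 + (-3/(-5) - 4/E) = -5 + (-3*(-⅕) - 4/E) = -5 + (⅗ - 4/E) = -22/5 - 4/E)
z(U, r) = 6*U*(-22/5 - 4/U) (z(U, r) = (U*(-22/5 - 4/U))*6 = 6*U*(-22/5 - 4/U))
M(9, 6)*37 + (-1 + z(-5, 4)*0) = 2*37 + (-1 + (-24 - 132/5*(-5))*0) = 74 + (-1 + (-24 + 132)*0) = 74 + (-1 + 108*0) = 74 + (-1 + 0) = 74 - 1 = 73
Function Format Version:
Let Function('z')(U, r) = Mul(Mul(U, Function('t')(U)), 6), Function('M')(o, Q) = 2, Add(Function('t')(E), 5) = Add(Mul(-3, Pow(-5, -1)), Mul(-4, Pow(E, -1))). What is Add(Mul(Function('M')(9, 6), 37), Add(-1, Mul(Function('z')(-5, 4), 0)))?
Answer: 73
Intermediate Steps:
Function('t')(E) = Add(Rational(-22, 5), Mul(-4, Pow(E, -1))) (Function('t')(E) = Add(-5, Add(Mul(-3, Pow(-5, -1)), Mul(-4, Pow(E, -1)))) = Add(-5, Add(Mul(-3, Rational(-1, 5)), Mul(-4, Pow(E, -1)))) = Add(-5, Add(Rational(3, 5), Mul(-4, Pow(E, -1)))) = Add(Rational(-22, 5), Mul(-4, Pow(E, -1))))
Function('z')(U, r) = Mul(6, U, Add(Rational(-22, 5), Mul(-4, Pow(U, -1)))) (Function('z')(U, r) = Mul(Mul(U, Add(Rational(-22, 5), Mul(-4, Pow(U, -1)))), 6) = Mul(6, U, Add(Rational(-22, 5), Mul(-4, Pow(U, -1)))))
Add(Mul(Function('M')(9, 6), 37), Add(-1, Mul(Function('z')(-5, 4), 0))) = Add(Mul(2, 37), Add(-1, Mul(Add(-24, Mul(Rational(-132, 5), -5)), 0))) = Add(74, Add(-1, Mul(Add(-24, 132), 0))) = Add(74, Add(-1, Mul(108, 0))) = Add(74, Add(-1, 0)) = Add(74, -1) = 73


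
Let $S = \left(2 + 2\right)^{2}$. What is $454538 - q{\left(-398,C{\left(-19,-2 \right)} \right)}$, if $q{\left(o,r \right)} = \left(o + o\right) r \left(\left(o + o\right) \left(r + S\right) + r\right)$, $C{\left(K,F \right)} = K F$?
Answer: $-1298576070$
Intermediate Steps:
$C{\left(K,F \right)} = F K$
$S = 16$ ($S = 4^{2} = 16$)
$q{\left(o,r \right)} = 2 o r \left(r + 2 o \left(16 + r\right)\right)$ ($q{\left(o,r \right)} = \left(o + o\right) r \left(\left(o + o\right) \left(r + 16\right) + r\right) = 2 o r \left(2 o \left(16 + r\right) + r\right) = 2 o r \left(r + 2 o \left(16 + r\right)\right)$)
$454538 - q{\left(-398,C{\left(-19,-2 \right)} \right)} = 454538 - 2 \left(-398\right) \left(\left(-2\right) \left(-19\right)\right) \left(\left(-2\right) \left(-19\right) + 32 \left(-398\right) + 2 \left(-398\right) \left(\left(-2\right) \left(-19\right)\right)\right) = 454538 - 2 \left(-398\right) 38 \left(38 - 12736 + 2 \left(-398\right) 38\right) = 454538 - 2 \left(-398\right) 38 \left(38 - 12736 - 30248\right) = 454538 - 2 \left(-398\right) 38 \left(-42946\right) = 454538 - 1299030608 = -1298576070$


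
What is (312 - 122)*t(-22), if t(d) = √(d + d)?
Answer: 380*I*√11 ≈ 1260.3*I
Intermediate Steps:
t(d) = √2*√d (t(d) = √(2*d) = √2*√d)
(312 - 122)*t(-22) = (312 - 122)*(√2*√(-22)) = 190*(√2*(I*√22)) = 190*(2*I*√11) = 380*I*√11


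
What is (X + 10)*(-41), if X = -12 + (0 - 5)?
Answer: 287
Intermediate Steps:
X = -17 (X = -12 - 5 = -17)
(X + 10)*(-41) = (-17 + 10)*(-41) = -7*(-41) = 287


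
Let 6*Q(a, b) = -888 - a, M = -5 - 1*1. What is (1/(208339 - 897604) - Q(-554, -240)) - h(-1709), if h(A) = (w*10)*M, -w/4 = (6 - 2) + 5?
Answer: -1450443316/689265 ≈ -2104.3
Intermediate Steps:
M = -6 (M = -5 - 1 = -6)
w = -36 (w = -4*((6 - 2) + 5) = -4*(4 + 5) = -4*9 = -36)
Q(a, b) = -148 - a/6 (Q(a, b) = (-888 - a)/6 = -148 - a/6)
h(A) = 2160 (h(A) = -36*10*(-6) = -360*(-6) = 2160)
(1/(208339 - 897604) - Q(-554, -240)) - h(-1709) = (1/(208339 - 897604) - (-148 - ⅙*(-554))) - 1*2160 = (1/(-689265) - (-148 + 277/3)) - 2160 = (-1/689265 - 1*(-167/3)) - 2160 = (-1/689265 + 167/3) - 2160 = 38369084/689265 - 2160 = -1450443316/689265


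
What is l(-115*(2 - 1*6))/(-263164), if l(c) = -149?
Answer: 149/263164 ≈ 0.00056619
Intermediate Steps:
l(-115*(2 - 1*6))/(-263164) = -149/(-263164) = -149*(-1/263164) = 149/263164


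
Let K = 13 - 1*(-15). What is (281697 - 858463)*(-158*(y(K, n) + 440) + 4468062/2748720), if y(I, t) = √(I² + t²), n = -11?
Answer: 9184351915431909/229060 + 91129028*√905 ≈ 4.2837e+10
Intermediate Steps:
K = 28 (K = 13 + 15 = 28)
(281697 - 858463)*(-158*(y(K, n) + 440) + 4468062/2748720) = (281697 - 858463)*(-158*(√(28² + (-11)²) + 440) + 4468062/2748720) = -576766*(-158*(√(784 + 121) + 440) + 4468062*(1/2748720)) = -576766*(-158*(√905 + 440) + 744677/458120) = -576766*(-158*(440 + √905) + 744677/458120) = -576766*((-69520 - 158*√905) + 744677/458120) = -576766*(-31847757723/458120 - 158*√905) = 9184351915431909/229060 + 91129028*√905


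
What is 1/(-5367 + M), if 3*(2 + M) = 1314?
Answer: -1/4931 ≈ -0.00020280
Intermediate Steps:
M = 436 (M = -2 + (1/3)*1314 = -2 + 438 = 436)
1/(-5367 + M) = 1/(-5367 + 436) = 1/(-4931) = -1/4931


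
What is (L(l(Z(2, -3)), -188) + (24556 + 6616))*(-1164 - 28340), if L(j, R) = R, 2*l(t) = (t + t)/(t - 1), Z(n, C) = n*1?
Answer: -914151936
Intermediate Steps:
Z(n, C) = n
l(t) = t/(-1 + t) (l(t) = ((t + t)/(t - 1))/2 = ((2*t)/(-1 + t))/2 = (2*t/(-1 + t))/2 = t/(-1 + t))
(L(l(Z(2, -3)), -188) + (24556 + 6616))*(-1164 - 28340) = (-188 + (24556 + 6616))*(-1164 - 28340) = (-188 + 31172)*(-29504) = 30984*(-29504) = -914151936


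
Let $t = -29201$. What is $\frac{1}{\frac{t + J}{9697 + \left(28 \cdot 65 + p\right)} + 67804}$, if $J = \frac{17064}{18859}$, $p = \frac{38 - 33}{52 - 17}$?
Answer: $\frac{304082516}{20617239956431} \approx 1.4749 \cdot 10^{-5}$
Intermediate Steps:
$p = \frac{1}{7}$ ($p = \frac{5}{35} = 5 \cdot \frac{1}{35} = \frac{1}{7} \approx 0.14286$)
$J = \frac{17064}{18859}$ ($J = 17064 \cdot \frac{1}{18859} = \frac{17064}{18859} \approx 0.90482$)
$\frac{1}{\frac{t + J}{9697 + \left(28 \cdot 65 + p\right)} + 67804} = \frac{1}{\frac{-29201 + \frac{17064}{18859}}{9697 + \left(28 \cdot 65 + \frac{1}{7}\right)} + 67804} = \frac{1}{- \frac{550684595}{18859 \left(9697 + \left(1820 + \frac{1}{7}\right)\right)} + 67804} = \frac{1}{- \frac{550684595}{18859 \left(9697 + \frac{12741}{7}\right)} + 67804} = \frac{1}{- \frac{550684595}{18859 \cdot \frac{80620}{7}} + 67804} = \frac{1}{\left(- \frac{550684595}{18859}\right) \frac{7}{80620} + 67804} = \frac{1}{- \frac{770958433}{304082516} + 67804} = \frac{1}{\frac{20617239956431}{304082516}} = \frac{304082516}{20617239956431}$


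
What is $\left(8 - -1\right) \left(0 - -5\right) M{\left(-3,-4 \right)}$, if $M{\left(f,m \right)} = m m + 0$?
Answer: $720$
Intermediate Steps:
$M{\left(f,m \right)} = m^{2}$ ($M{\left(f,m \right)} = m^{2} + 0 = m^{2}$)
$\left(8 - -1\right) \left(0 - -5\right) M{\left(-3,-4 \right)} = \left(8 - -1\right) \left(0 - -5\right) \left(-4\right)^{2} = \left(8 + 1\right) \left(0 + 5\right) 16 = 9 \cdot 5 \cdot 16 = 45 \cdot 16 = 720$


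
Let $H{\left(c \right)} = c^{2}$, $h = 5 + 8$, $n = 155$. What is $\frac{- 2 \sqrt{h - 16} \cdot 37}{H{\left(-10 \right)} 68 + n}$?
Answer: $- \frac{74 i \sqrt{3}}{6955} \approx - 0.018429 i$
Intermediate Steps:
$h = 13$
$\frac{- 2 \sqrt{h - 16} \cdot 37}{H{\left(-10 \right)} 68 + n} = \frac{- 2 \sqrt{13 - 16} \cdot 37}{\left(-10\right)^{2} \cdot 68 + 155} = \frac{- 2 \sqrt{-3} \cdot 37}{100 \cdot 68 + 155} = \frac{- 2 i \sqrt{3} \cdot 37}{6800 + 155} = \frac{- 2 i \sqrt{3} \cdot 37}{6955} = - 74 i \sqrt{3} \cdot \frac{1}{6955} = - \frac{74 i \sqrt{3}}{6955}$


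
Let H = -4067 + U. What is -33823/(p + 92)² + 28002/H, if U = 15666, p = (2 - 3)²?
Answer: -150123679/100319751 ≈ -1.4965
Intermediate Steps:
p = 1 (p = (-1)² = 1)
H = 11599 (H = -4067 + 15666 = 11599)
-33823/(p + 92)² + 28002/H = -33823/(1 + 92)² + 28002/11599 = -33823/(93²) + 28002*(1/11599) = -33823/8649 + 28002/11599 = -150123679/100319751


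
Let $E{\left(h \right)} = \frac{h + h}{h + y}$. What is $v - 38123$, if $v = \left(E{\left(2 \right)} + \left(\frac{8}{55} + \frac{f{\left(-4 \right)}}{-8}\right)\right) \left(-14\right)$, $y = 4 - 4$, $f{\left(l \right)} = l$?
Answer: $- \frac{2098802}{55} \approx -38160.0$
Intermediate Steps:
$y = 0$ ($y = 4 - 4 = 0$)
$E{\left(h \right)} = 2$ ($E{\left(h \right)} = \frac{h + h}{h + 0} = \frac{2 h}{h} = 2$)
$v = - \frac{2037}{55}$ ($v = \left(2 + \left(\frac{8}{55} - \frac{4}{-8}\right)\right) \left(-14\right) = \left(2 + \left(8 \cdot \frac{1}{55} - - \frac{1}{2}\right)\right) \left(-14\right) = \left(2 + \left(\frac{8}{55} + \frac{1}{2}\right)\right) \left(-14\right) = \left(2 + \frac{71}{110}\right) \left(-14\right) = \frac{291}{110} \left(-14\right) = - \frac{2037}{55} \approx -37.036$)
$v - 38123 = - \frac{2037}{55} - 38123 = - \frac{2098802}{55}$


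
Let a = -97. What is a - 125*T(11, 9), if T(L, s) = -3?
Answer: 278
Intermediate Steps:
a - 125*T(11, 9) = -97 - 125*(-3) = -97 + 375 = 278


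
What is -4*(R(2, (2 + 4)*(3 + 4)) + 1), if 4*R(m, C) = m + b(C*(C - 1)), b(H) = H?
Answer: -1728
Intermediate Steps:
R(m, C) = m/4 + C*(-1 + C)/4 (R(m, C) = (m + C*(C - 1))/4 = (m + C*(-1 + C))/4 = m/4 + C*(-1 + C)/4)
-4*(R(2, (2 + 4)*(3 + 4)) + 1) = -4*(((¼)*2 + ((2 + 4)*(3 + 4))*(-1 + (2 + 4)*(3 + 4))/4) + 1) = -4*((½ + (6*7)*(-1 + 6*7)/4) + 1) = -4*((½ + (¼)*42*(-1 + 42)) + 1) = -4*((½ + (¼)*42*41) + 1) = -4*((½ + 861/2) + 1) = -4*(431 + 1) = -4*432 = -1728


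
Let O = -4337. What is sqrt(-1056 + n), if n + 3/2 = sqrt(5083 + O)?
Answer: sqrt(-4230 + 4*sqrt(746))/2 ≈ 32.097*I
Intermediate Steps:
n = -3/2 + sqrt(746) (n = -3/2 + sqrt(5083 - 4337) = -3/2 + sqrt(746) ≈ 25.813)
sqrt(-1056 + n) = sqrt(-1056 + (-3/2 + sqrt(746))) = sqrt(-2115/2 + sqrt(746))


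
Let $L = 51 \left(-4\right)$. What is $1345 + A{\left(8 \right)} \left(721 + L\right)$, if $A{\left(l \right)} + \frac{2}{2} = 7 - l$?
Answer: $311$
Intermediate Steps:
$A{\left(l \right)} = 6 - l$ ($A{\left(l \right)} = -1 - \left(-7 + l\right) = 6 - l$)
$L = -204$
$1345 + A{\left(8 \right)} \left(721 + L\right) = 1345 + \left(6 - 8\right) \left(721 - 204\right) = 1345 + \left(6 - 8\right) 517 = 1345 - 1034 = 311$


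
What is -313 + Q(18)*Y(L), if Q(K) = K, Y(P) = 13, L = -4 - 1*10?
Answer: -79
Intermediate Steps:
L = -14 (L = -4 - 10 = -14)
-313 + Q(18)*Y(L) = -313 + 18*13 = -313 + 234 = -79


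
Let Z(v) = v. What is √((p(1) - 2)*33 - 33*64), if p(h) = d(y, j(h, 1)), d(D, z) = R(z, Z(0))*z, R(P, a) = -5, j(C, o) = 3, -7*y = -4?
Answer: 9*I*√33 ≈ 51.701*I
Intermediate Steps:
y = 4/7 (y = -⅐*(-4) = 4/7 ≈ 0.57143)
d(D, z) = -5*z
p(h) = -15 (p(h) = -5*3 = -15)
√((p(1) - 2)*33 - 33*64) = √((-15 - 2)*33 - 33*64) = √(-17*33 - 2112) = √(-561 - 2112) = √(-2673) = 9*I*√33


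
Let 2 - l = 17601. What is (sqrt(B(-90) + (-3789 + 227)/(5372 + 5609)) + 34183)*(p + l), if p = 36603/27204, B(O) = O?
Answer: -5454770376173/9068 - 159575531*I*sqrt(2722881703)/49787854 ≈ -6.0154e+8 - 1.6725e+5*I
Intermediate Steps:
l = -17599 (l = 2 - 1*17601 = 2 - 17601 = -17599)
p = 12201/9068 (p = 36603*(1/27204) = 12201/9068 ≈ 1.3455)
(sqrt(B(-90) + (-3789 + 227)/(5372 + 5609)) + 34183)*(p + l) = (sqrt(-90 + (-3789 + 227)/(5372 + 5609)) + 34183)*(12201/9068 - 17599) = (sqrt(-90 - 3562/10981) + 34183)*(-159575531/9068) = (sqrt(-991852/10981) + 34183)*(-159575531/9068) = (2*I*sqrt(2722881703)/10981 + 34183)*(-159575531/9068) = (34183 + 2*I*sqrt(2722881703)/10981)*(-159575531/9068) = -5454770376173/9068 - 159575531*I*sqrt(2722881703)/49787854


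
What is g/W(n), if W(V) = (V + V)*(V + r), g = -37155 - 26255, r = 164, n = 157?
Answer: -31705/50397 ≈ -0.62910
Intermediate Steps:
g = -63410
W(V) = 2*V*(164 + V) (W(V) = (V + V)*(V + 164) = (2*V)*(164 + V) = 2*V*(164 + V))
g/W(n) = -63410*1/(314*(164 + 157)) = -63410/(2*157*321) = -63410/100794 = -63410*1/100794 = -31705/50397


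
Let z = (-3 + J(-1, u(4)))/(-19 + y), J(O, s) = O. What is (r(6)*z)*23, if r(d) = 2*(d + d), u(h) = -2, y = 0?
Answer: 2208/19 ≈ 116.21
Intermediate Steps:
z = 4/19 (z = (-3 - 1)/(-19 + 0) = -4/(-19) = -4*(-1/19) = 4/19 ≈ 0.21053)
r(d) = 4*d (r(d) = 2*(2*d) = 4*d)
(r(6)*z)*23 = ((4*6)*(4/19))*23 = (24*(4/19))*23 = (96/19)*23 = 2208/19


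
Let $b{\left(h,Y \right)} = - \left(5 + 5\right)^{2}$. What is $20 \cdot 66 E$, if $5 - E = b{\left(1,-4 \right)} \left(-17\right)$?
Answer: $-2237400$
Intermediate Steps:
$b{\left(h,Y \right)} = -100$ ($b{\left(h,Y \right)} = - 10^{2} = \left(-1\right) 100 = -100$)
$E = -1695$ ($E = 5 - \left(-100\right) \left(-17\right) = 5 - 1700 = -1695$)
$20 \cdot 66 E = 20 \cdot 66 \left(-1695\right) = 1320 \left(-1695\right) = -2237400$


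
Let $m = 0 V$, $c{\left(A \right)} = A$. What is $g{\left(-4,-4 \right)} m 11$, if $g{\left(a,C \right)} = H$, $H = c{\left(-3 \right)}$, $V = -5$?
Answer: $0$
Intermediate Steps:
$H = -3$
$g{\left(a,C \right)} = -3$
$m = 0$ ($m = 0 \left(-5\right) = 0$)
$g{\left(-4,-4 \right)} m 11 = \left(-3\right) 0 \cdot 11 = 0 \cdot 11 = 0$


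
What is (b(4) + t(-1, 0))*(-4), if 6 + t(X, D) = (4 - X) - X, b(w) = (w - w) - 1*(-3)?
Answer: -12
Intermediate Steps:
b(w) = 3 (b(w) = 0 + 3 = 3)
t(X, D) = -2 - 2*X (t(X, D) = -6 + ((4 - X) - X) = -6 + (4 - 2*X) = -2 - 2*X)
(b(4) + t(-1, 0))*(-4) = (3 + (-2 - 2*(-1)))*(-4) = (3 + (-2 + 2))*(-4) = (3 + 0)*(-4) = 3*(-4) = -12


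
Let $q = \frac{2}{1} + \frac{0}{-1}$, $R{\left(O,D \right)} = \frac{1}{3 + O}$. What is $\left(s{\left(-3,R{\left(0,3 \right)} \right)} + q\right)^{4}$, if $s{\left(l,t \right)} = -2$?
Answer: $0$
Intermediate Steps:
$q = 2$ ($q = 2 \cdot 1 + 0 \left(-1\right) = 2 + 0 = 2$)
$\left(s{\left(-3,R{\left(0,3 \right)} \right)} + q\right)^{4} = \left(-2 + 2\right)^{4} = 0^{4} = 0$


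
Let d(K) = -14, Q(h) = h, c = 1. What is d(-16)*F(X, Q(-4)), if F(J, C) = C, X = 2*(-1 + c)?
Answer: 56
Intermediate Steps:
X = 0 (X = 2*(-1 + 1) = 2*0 = 0)
d(-16)*F(X, Q(-4)) = -14*(-4) = 56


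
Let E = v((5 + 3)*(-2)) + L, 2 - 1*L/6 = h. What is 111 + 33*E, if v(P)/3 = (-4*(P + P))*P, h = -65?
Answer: -189375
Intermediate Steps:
L = 402 (L = 12 - 6*(-65) = 12 + 390 = 402)
v(P) = -24*P² (v(P) = 3*((-4*(P + P))*P) = 3*((-8*P)*P) = 3*(-8*P²) = -24*P²)
E = -5742 (E = -24*4*(5 + 3)² + 402 = -24*(8*(-2))² + 402 = -24*(-16)² + 402 = -24*256 + 402 = -6144 + 402 = -5742)
111 + 33*E = 111 + 33*(-5742) = 111 - 189486 = -189375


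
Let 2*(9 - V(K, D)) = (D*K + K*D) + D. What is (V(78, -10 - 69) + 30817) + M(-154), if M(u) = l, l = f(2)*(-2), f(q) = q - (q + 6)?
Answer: 74079/2 ≈ 37040.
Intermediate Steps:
f(q) = -6 (f(q) = q - (6 + q) = q + (-6 - q) = -6)
V(K, D) = 9 - D/2 - D*K (V(K, D) = 9 - ((D*K + K*D) + D)/2 = 9 - ((D*K + D*K) + D)/2 = 9 - (2*D*K + D)/2 = 9 - (D + 2*D*K)/2 = 9 + (-D/2 - D*K) = 9 - D/2 - D*K)
l = 12 (l = -6*(-2) = 12)
M(u) = 12
(V(78, -10 - 69) + 30817) + M(-154) = ((9 - (-10 - 69)/2 - 1*(-10 - 69)*78) + 30817) + 12 = ((9 - 1/2*(-79) - 1*(-79)*78) + 30817) + 12 = ((9 + 79/2 + 6162) + 30817) + 12 = (12421/2 + 30817) + 12 = 74055/2 + 12 = 74079/2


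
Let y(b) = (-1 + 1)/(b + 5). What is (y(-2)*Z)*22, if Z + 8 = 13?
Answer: 0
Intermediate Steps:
y(b) = 0 (y(b) = 0/(5 + b) = 0)
Z = 5 (Z = -8 + 13 = 5)
(y(-2)*Z)*22 = (0*5)*22 = 0*22 = 0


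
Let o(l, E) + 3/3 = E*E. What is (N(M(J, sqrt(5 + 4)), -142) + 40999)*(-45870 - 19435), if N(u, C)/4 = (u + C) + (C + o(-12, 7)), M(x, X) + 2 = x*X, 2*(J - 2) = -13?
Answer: -2611742865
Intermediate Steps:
J = -9/2 (J = 2 + (1/2)*(-13) = 2 - 13/2 = -9/2 ≈ -4.5000)
o(l, E) = -1 + E**2 (o(l, E) = -1 + E*E = -1 + E**2)
M(x, X) = -2 + X*x (M(x, X) = -2 + x*X = -2 + X*x)
N(u, C) = 192 + 4*u + 8*C (N(u, C) = 4*((u + C) + (C + (-1 + 7**2))) = 4*((C + u) + (C + (-1 + 49))) = 4*((C + u) + (C + 48)) = 4*((C + u) + (48 + C)) = 4*(48 + u + 2*C) = 192 + 4*u + 8*C)
(N(M(J, sqrt(5 + 4)), -142) + 40999)*(-45870 - 19435) = ((192 + 4*(-2 + sqrt(5 + 4)*(-9/2)) + 8*(-142)) + 40999)*(-45870 - 19435) = ((192 + 4*(-2 + sqrt(9)*(-9/2)) - 1136) + 40999)*(-65305) = ((192 + 4*(-2 + 3*(-9/2)) - 1136) + 40999)*(-65305) = ((192 + 4*(-2 - 27/2) - 1136) + 40999)*(-65305) = ((192 + 4*(-31/2) - 1136) + 40999)*(-65305) = ((192 - 62 - 1136) + 40999)*(-65305) = (-1006 + 40999)*(-65305) = 39993*(-65305) = -2611742865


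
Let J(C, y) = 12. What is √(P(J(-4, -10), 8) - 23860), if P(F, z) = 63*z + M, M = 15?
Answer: I*√23341 ≈ 152.78*I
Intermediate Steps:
P(F, z) = 15 + 63*z (P(F, z) = 63*z + 15 = 15 + 63*z)
√(P(J(-4, -10), 8) - 23860) = √((15 + 63*8) - 23860) = √((15 + 504) - 23860) = √(519 - 23860) = √(-23341) = I*√23341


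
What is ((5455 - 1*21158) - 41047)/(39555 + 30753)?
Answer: -28375/35154 ≈ -0.80716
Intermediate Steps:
((5455 - 1*21158) - 41047)/(39555 + 30753) = ((5455 - 21158) - 41047)/70308 = (-15703 - 41047)*(1/70308) = -56750*1/70308 = -28375/35154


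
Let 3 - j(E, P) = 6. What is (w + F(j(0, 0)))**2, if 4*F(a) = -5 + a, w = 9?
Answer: 49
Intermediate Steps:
j(E, P) = -3 (j(E, P) = 3 - 1*6 = 3 - 6 = -3)
F(a) = -5/4 + a/4 (F(a) = (-5 + a)/4 = -5/4 + a/4)
(w + F(j(0, 0)))**2 = (9 + (-5/4 + (1/4)*(-3)))**2 = (9 + (-5/4 - 3/4))**2 = (9 - 2)**2 = 7**2 = 49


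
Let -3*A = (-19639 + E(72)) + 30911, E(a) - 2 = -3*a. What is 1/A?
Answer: -1/3686 ≈ -0.00027130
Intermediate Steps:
E(a) = 2 - 3*a
A = -3686 (A = -((-19639 + (2 - 3*72)) + 30911)/3 = -((-19639 + (2 - 216)) + 30911)/3 = -((-19639 - 214) + 30911)/3 = -(-19853 + 30911)/3 = -1/3*11058 = -3686)
1/A = 1/(-3686) = -1/3686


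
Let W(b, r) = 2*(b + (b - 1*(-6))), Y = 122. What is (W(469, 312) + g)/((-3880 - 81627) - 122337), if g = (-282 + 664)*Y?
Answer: -12123/51961 ≈ -0.23331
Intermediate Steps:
W(b, r) = 12 + 4*b (W(b, r) = 2*(b + (b + 6)) = 2*(b + (6 + b)) = 2*(6 + 2*b) = 12 + 4*b)
g = 46604 (g = (-282 + 664)*122 = 382*122 = 46604)
(W(469, 312) + g)/((-3880 - 81627) - 122337) = ((12 + 4*469) + 46604)/((-3880 - 81627) - 122337) = ((12 + 1876) + 46604)/(-85507 - 122337) = (1888 + 46604)/(-207844) = 48492*(-1/207844) = -12123/51961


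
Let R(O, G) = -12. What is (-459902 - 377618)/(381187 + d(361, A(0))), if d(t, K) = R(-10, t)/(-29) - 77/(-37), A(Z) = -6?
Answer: -112332370/51127041 ≈ -2.1971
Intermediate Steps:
d(t, K) = 2677/1073 (d(t, K) = -12/(-29) - 77/(-37) = -12*(-1/29) - 77*(-1/37) = 12/29 + 77/37 = 2677/1073)
(-459902 - 377618)/(381187 + d(361, A(0))) = (-459902 - 377618)/(381187 + 2677/1073) = -837520/409016328/1073 = -837520*1073/409016328 = -112332370/51127041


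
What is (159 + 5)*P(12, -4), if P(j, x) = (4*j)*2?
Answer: 15744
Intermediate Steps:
P(j, x) = 8*j
(159 + 5)*P(12, -4) = (159 + 5)*(8*12) = 164*96 = 15744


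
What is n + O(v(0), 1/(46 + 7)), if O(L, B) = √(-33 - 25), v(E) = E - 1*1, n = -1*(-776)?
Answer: 776 + I*√58 ≈ 776.0 + 7.6158*I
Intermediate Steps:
n = 776
v(E) = -1 + E (v(E) = E - 1 = -1 + E)
O(L, B) = I*√58 (O(L, B) = √(-58) = I*√58)
n + O(v(0), 1/(46 + 7)) = 776 + I*√58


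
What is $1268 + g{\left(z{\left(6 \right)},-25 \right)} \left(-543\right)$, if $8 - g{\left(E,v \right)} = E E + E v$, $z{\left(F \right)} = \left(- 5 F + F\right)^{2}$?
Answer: $172332092$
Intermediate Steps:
$z{\left(F \right)} = 16 F^{2}$ ($z{\left(F \right)} = \left(- 4 F\right)^{2} = 16 F^{2}$)
$g{\left(E,v \right)} = 8 - E^{2} - E v$ ($g{\left(E,v \right)} = 8 - \left(E E + E v\right) = 8 - \left(E^{2} + E v\right) = 8 - E^{2} - E v$)
$1268 + g{\left(z{\left(6 \right)},-25 \right)} \left(-543\right) = 1268 + \left(8 - \left(16 \cdot 6^{2}\right)^{2} - 16 \cdot 6^{2} \left(-25\right)\right) \left(-543\right) = 1268 + \left(8 - \left(16 \cdot 36\right)^{2} - 16 \cdot 36 \left(-25\right)\right) \left(-543\right) = 1268 + \left(8 - 576^{2} - 576 \left(-25\right)\right) \left(-543\right) = 1268 + \left(8 - 331776 + 14400\right) \left(-543\right) = 1268 - -172330824 = 1268 + 172330824 = 172332092$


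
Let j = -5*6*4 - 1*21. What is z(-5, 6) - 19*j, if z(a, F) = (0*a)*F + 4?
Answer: 2683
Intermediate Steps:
j = -141 (j = -30*4 - 21 = -120 - 21 = -141)
z(a, F) = 4 (z(a, F) = 0*F + 4 = 0 + 4 = 4)
z(-5, 6) - 19*j = 4 - 19*(-141) = 4 + 2679 = 2683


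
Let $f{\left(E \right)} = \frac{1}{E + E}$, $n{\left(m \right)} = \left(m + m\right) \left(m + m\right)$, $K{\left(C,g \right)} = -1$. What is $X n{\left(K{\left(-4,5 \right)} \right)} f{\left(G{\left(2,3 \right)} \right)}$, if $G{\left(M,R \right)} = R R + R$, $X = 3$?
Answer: $\frac{1}{2} \approx 0.5$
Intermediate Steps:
$n{\left(m \right)} = 4 m^{2}$ ($n{\left(m \right)} = 2 m 2 m = 4 m^{2}$)
$G{\left(M,R \right)} = R + R^{2}$ ($G{\left(M,R \right)} = R^{2} + R = R + R^{2}$)
$f{\left(E \right)} = \frac{1}{2 E}$
$X n{\left(K{\left(-4,5 \right)} \right)} f{\left(G{\left(2,3 \right)} \right)} = 3 \cdot 4 \left(-1\right)^{2} \frac{1}{2 \cdot 3 \left(1 + 3\right)} = 3 \cdot 4 \cdot 1 \frac{1}{2 \cdot 3 \cdot 4} = 3 \cdot 4 \frac{1}{2 \cdot 12} = 12 \cdot \frac{1}{2} \cdot \frac{1}{12} = 12 \cdot \frac{1}{24} = \frac{1}{2}$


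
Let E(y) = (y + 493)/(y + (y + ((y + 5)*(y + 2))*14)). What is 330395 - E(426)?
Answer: 853543763661/2583404 ≈ 3.3040e+5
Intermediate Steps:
E(y) = (493 + y)/(2*y + 14*(2 + y)*(5 + y)) (E(y) = (493 + y)/(y + (y + ((5 + y)*(2 + y))*14)) = (493 + y)/(y + (y + ((2 + y)*(5 + y))*14)) = (493 + y)/(y + (y + 14*(2 + y)*(5 + y))) = (493 + y)/(2*y + 14*(2 + y)*(5 + y)))
330395 - E(426) = 330395 - (493 + 426)/(2*(70 + 7*426² + 50*426)) = 330395 - 919/(2*(70 + 7*181476 + 21300)) = 330395 - 919/(2*(70 + 1270332 + 21300)) = 330395 - 919/(2*1291702) = 330395 - 1*919/2583404 = 330395 - 919/2583404 = 853543763661/2583404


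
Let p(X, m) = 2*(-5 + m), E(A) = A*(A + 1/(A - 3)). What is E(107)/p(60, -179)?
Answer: -1190803/38272 ≈ -31.114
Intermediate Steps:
E(A) = A*(A + 1/(-3 + A))
p(X, m) = -10 + 2*m
E(107)/p(60, -179) = (107*(1 + 107² - 3*107)/(-3 + 107))/(-10 + 2*(-179)) = (107*(1 + 11449 - 321)/104)/(-10 - 358) = (107*(1/104)*11129)/(-368) = (1190803/104)*(-1/368) = -1190803/38272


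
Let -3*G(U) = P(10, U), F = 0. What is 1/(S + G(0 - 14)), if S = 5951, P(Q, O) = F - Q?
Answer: 3/17863 ≈ 0.00016794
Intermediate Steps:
P(Q, O) = -Q (P(Q, O) = 0 - Q = -Q)
G(U) = 10/3 (G(U) = -(-1)*10/3 = -⅓*(-10) = 10/3)
1/(S + G(0 - 14)) = 1/(5951 + 10/3) = 1/(17863/3) = 3/17863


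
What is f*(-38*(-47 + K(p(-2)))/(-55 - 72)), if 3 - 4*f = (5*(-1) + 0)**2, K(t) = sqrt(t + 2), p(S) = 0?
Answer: 9823/127 - 209*sqrt(2)/127 ≈ 75.019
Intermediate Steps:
K(t) = sqrt(2 + t)
f = -11/2 (f = 3/4 - (5*(-1) + 0)**2/4 = 3/4 - (-5 + 0)**2/4 = 3/4 - 1/4*(-5)**2 = 3/4 - 1/4*25 = 3/4 - 25/4 = -11/2 ≈ -5.5000)
f*(-38*(-47 + K(p(-2)))/(-55 - 72)) = -(-209)*(-47 + sqrt(2 + 0))/(-55 - 72) = -(-209)*(-47 + sqrt(2))/(-127) = -(-209)*(-47 + sqrt(2))*(-1/127) = -(-209)*(47/127 - sqrt(2)/127) = -11*(-1786/127 + 38*sqrt(2)/127)/2 = 9823/127 - 209*sqrt(2)/127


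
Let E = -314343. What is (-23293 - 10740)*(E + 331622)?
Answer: -588056207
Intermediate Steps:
(-23293 - 10740)*(E + 331622) = (-23293 - 10740)*(-314343 + 331622) = -34033*17279 = -588056207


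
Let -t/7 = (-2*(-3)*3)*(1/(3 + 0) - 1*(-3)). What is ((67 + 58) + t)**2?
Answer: 87025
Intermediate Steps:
t = -420 (t = -7*-2*(-3)*3*(1/(3 + 0) - 1*(-3)) = -7*6*3*(1/3 + 3) = -126*(1/3 + 3) = -126*10/3 = -7*60 = -420)
((67 + 58) + t)**2 = ((67 + 58) - 420)**2 = (125 - 420)**2 = (-295)**2 = 87025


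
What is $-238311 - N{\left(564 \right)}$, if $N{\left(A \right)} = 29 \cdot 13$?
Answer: $-238688$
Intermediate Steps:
$N{\left(A \right)} = 377$
$-238311 - N{\left(564 \right)} = -238311 - 377 = -238688$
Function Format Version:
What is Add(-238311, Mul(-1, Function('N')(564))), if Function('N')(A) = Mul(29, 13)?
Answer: -238688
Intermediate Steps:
Function('N')(A) = 377
Add(-238311, Mul(-1, Function('N')(564))) = Add(-238311, Mul(-1, 377)) = Add(-238311, -377) = -238688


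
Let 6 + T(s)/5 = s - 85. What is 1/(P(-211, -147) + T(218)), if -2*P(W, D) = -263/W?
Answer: 422/267707 ≈ 0.0015764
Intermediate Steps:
P(W, D) = 263/(2*W) (P(W, D) = -(-263)/(2*W) = 263/(2*W))
T(s) = -455 + 5*s (T(s) = -30 + 5*(s - 85) = -30 + 5*(-85 + s) = -30 + (-425 + 5*s) = -455 + 5*s)
1/(P(-211, -147) + T(218)) = 1/((263/2)/(-211) + (-455 + 5*218)) = 1/((263/2)*(-1/211) + (-455 + 1090)) = 1/(-263/422 + 635) = 1/(267707/422) = 422/267707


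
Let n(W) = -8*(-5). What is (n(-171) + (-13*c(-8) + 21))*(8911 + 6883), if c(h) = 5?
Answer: -63176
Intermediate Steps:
n(W) = 40
(n(-171) + (-13*c(-8) + 21))*(8911 + 6883) = (40 + (-13*5 + 21))*(8911 + 6883) = (40 + (-65 + 21))*15794 = (40 - 44)*15794 = -4*15794 = -63176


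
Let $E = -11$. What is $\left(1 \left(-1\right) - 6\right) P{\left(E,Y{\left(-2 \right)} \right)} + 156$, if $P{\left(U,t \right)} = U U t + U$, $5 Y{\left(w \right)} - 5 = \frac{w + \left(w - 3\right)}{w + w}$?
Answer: $- \frac{18209}{20} \approx -910.45$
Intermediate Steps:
$Y{\left(w \right)} = 1 + \frac{-3 + 2 w}{10 w}$ ($Y{\left(w \right)} = 1 + \frac{\left(w + \left(w - 3\right)\right) \frac{1}{w + w}}{5} = 1 + \frac{\left(w + \left(w - 3\right)\right) \frac{1}{2 w}}{5} = 1 + \frac{\left(w + \left(-3 + w\right)\right) \frac{1}{2 w}}{5} = 1 + \frac{\left(-3 + 2 w\right) \frac{1}{2 w}}{5} = 1 + \frac{\frac{1}{2} \frac{1}{w} \left(-3 + 2 w\right)}{5} = 1 + \frac{-3 + 2 w}{10 w}$)
$P{\left(U,t \right)} = U + t U^{2}$ ($P{\left(U,t \right)} = U^{2} t + U = t U^{2} + U = U + t U^{2}$)
$\left(1 \left(-1\right) - 6\right) P{\left(E,Y{\left(-2 \right)} \right)} + 156 = \left(1 \left(-1\right) - 6\right) \left(- 11 \left(1 - 11 \frac{3 \left(-1 + 4 \left(-2\right)\right)}{10 \left(-2\right)}\right)\right) + 156 = \left(-1 - 6\right) \left(- 11 \left(1 - 11 \cdot \frac{3}{10} \left(- \frac{1}{2}\right) \left(-1 - 8\right)\right)\right) + 156 = - 7 \left(- 11 \left(1 - 11 \cdot \frac{3}{10} \left(- \frac{1}{2}\right) \left(-9\right)\right)\right) + 156 = - 7 \left(- 11 \left(1 - \frac{297}{20}\right)\right) + 156 = - 7 \left(\left(-11\right) \left(- \frac{277}{20}\right)\right) + 156 = \left(-7\right) \frac{3047}{20} + 156 = - \frac{21329}{20} + 156 = - \frac{18209}{20}$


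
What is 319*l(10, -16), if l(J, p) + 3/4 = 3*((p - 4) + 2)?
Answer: -69861/4 ≈ -17465.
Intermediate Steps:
l(J, p) = -27/4 + 3*p (l(J, p) = -3/4 + 3*((p - 4) + 2) = -3/4 + 3*((-4 + p) + 2) = -3/4 + 3*(-2 + p) = -3/4 + (-6 + 3*p) = -27/4 + 3*p)
319*l(10, -16) = 319*(-27/4 + 3*(-16)) = 319*(-27/4 - 48) = 319*(-219/4) = -69861/4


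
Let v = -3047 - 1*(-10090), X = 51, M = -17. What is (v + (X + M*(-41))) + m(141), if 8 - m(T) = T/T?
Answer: 7798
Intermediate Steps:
m(T) = 7 (m(T) = 8 - T/T = 8 - 1*1 = 8 - 1 = 7)
v = 7043 (v = -3047 + 10090 = 7043)
(v + (X + M*(-41))) + m(141) = (7043 + (51 - 17*(-41))) + 7 = (7043 + (51 + 697)) + 7 = (7043 + 748) + 7 = 7791 + 7 = 7798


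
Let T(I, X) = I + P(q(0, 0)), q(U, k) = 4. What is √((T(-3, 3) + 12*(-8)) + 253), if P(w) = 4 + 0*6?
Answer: √158 ≈ 12.570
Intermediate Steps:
P(w) = 4 (P(w) = 4 + 0 = 4)
T(I, X) = 4 + I (T(I, X) = I + 4 = 4 + I)
√((T(-3, 3) + 12*(-8)) + 253) = √(((4 - 3) + 12*(-8)) + 253) = √((1 - 96) + 253) = √(-95 + 253) = √158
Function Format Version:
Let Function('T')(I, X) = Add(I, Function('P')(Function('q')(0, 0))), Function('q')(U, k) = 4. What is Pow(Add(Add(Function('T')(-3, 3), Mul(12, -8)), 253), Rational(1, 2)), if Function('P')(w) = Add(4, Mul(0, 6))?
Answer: Pow(158, Rational(1, 2)) ≈ 12.570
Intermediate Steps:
Function('P')(w) = 4 (Function('P')(w) = Add(4, 0) = 4)
Function('T')(I, X) = Add(4, I) (Function('T')(I, X) = Add(I, 4) = Add(4, I))
Pow(Add(Add(Function('T')(-3, 3), Mul(12, -8)), 253), Rational(1, 2)) = Pow(Add(Add(Add(4, -3), Mul(12, -8)), 253), Rational(1, 2)) = Pow(Add(Add(1, -96), 253), Rational(1, 2)) = Pow(Add(-95, 253), Rational(1, 2)) = Pow(158, Rational(1, 2))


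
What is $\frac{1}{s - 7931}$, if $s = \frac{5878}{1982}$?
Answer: $- \frac{991}{7856682} \approx -0.00012613$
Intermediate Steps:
$s = \frac{2939}{991}$ ($s = 5878 \cdot \frac{1}{1982} = \frac{2939}{991} \approx 2.9657$)
$\frac{1}{s - 7931} = \frac{1}{\frac{2939}{991} - 7931} = \frac{1}{- \frac{7856682}{991}} = - \frac{991}{7856682}$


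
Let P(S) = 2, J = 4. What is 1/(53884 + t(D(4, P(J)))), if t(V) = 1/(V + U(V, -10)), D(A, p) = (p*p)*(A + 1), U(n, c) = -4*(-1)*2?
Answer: 28/1508753 ≈ 1.8558e-5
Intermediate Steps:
U(n, c) = 8 (U(n, c) = 4*2 = 8)
D(A, p) = p**2*(1 + A)
t(V) = 1/(8 + V) (t(V) = 1/(V + 8) = 1/(8 + V))
1/(53884 + t(D(4, P(J)))) = 1/(53884 + 1/(8 + 2**2*(1 + 4))) = 1/(53884 + 1/(8 + 4*5)) = 1/(53884 + 1/(8 + 20)) = 1/(53884 + 1/28) = 1/(1508753/28) = 28/1508753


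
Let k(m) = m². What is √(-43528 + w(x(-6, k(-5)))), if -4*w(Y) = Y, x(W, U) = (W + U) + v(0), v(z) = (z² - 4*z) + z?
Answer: I*√174131/2 ≈ 208.65*I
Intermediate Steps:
v(z) = z² - 3*z
x(W, U) = U + W (x(W, U) = (W + U) + 0*(-3 + 0) = (U + W) + 0*(-3) = (U + W) + 0 = U + W)
w(Y) = -Y/4
√(-43528 + w(x(-6, k(-5)))) = √(-43528 - ((-5)² - 6)/4) = √(-43528 - (25 - 6)/4) = √(-43528 - ¼*19) = √(-43528 - 19/4) = √(-174131/4) = I*√174131/2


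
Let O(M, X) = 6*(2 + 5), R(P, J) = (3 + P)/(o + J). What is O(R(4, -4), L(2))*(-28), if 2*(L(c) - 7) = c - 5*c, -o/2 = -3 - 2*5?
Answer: -1176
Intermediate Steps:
o = 26 (o = -2*(-3 - 2*5) = -2*(-3 - 10) = -2*(-13) = 26)
R(P, J) = (3 + P)/(26 + J)
L(c) = 7 - 2*c (L(c) = 7 + (c - 5*c)/2 = 7 + (-4*c)/2 = 7 - 2*c)
O(M, X) = 42 (O(M, X) = 6*7 = 42)
O(R(4, -4), L(2))*(-28) = 42*(-28) = -1176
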